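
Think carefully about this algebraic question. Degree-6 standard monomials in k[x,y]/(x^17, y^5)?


k[x,y], I = (x^17, y^5), d = 6
Need i < 17 and d-i < 5.
Range: 2 <= i <= 6.
H(6) = 5


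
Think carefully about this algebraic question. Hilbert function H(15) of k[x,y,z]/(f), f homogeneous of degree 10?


C(17,2)-C(7,2)=136-21=115


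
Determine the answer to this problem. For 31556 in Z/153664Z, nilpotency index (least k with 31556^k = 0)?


31556^k mod 153664:
k=1: 31556
k=2: 38416
k=3: 0
First zero at k = 3


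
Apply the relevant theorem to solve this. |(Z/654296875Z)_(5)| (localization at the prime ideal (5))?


5-primary part: 654296875=5^10*67
Size=5^10=9765625


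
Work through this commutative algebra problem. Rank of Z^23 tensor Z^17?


rank(M(x)N) = rank(M)*rank(N)
23*17 = 391


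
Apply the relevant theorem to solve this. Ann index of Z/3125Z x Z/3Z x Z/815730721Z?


Exponent = lcm of the cyclic orders; pairwise coprime => product.
5^5*3^1*13^8=3125*3*815730721=7647475509375


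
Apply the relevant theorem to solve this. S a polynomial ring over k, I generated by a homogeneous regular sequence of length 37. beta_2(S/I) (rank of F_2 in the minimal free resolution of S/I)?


Regular sequence => Koszul complex is the minimal free resolution.
Syz_1 minimally generated by Koszul relations f_i*e_j - f_j*e_i (i<j): mu(Syz_1) = beta_2 = C(m,2) = m(m-1)/2
m=37
37*36/2 = 666


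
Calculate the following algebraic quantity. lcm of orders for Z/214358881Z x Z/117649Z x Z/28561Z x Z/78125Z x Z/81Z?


Exponent = lcm of the cyclic orders; pairwise coprime => product.
11^8*7^6*13^4*5^7*3^4=214358881*117649*28561*78125*81=4558040500724423916328125


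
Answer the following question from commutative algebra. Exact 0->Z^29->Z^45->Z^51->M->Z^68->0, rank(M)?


Alt sum=0:
(-1)^0*29 + (-1)^1*45 + (-1)^2*51 + (-1)^3*? + (-1)^4*68=0
rank(M)=103


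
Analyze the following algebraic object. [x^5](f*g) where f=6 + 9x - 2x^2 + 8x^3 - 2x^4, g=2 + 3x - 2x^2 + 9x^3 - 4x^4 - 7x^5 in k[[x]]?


[x^5] = sum a_i*b_j, i+j=5
  6*-7=-42
  9*-4=-36
  -2*9=-18
  8*-2=-16
  -2*3=-6
Sum=-118


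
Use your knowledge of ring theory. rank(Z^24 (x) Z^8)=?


rank(M(x)N) = rank(M)*rank(N)
24*8 = 192


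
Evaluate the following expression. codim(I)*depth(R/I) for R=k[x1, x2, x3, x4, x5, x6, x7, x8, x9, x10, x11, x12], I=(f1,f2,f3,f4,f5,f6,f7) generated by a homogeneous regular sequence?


codim=7, depth=dim(R/I)=12-7=5
Product=7*5=35


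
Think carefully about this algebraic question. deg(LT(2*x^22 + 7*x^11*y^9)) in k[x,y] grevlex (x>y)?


LT: 2*x^22
deg_x=22, deg_y=0
Total=22+0=22


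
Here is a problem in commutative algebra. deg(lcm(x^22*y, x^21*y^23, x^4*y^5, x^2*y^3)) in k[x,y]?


lcm = componentwise max:
x: max(22,21,4,2)=22
y: max(1,23,5,3)=23
Total=22+23=45


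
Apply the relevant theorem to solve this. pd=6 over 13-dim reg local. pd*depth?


pd+depth=13
depth=13-6=7
pd*depth=6*7=42


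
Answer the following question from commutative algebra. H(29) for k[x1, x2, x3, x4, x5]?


C(d+n-1,n-1)=C(33,4)=40920


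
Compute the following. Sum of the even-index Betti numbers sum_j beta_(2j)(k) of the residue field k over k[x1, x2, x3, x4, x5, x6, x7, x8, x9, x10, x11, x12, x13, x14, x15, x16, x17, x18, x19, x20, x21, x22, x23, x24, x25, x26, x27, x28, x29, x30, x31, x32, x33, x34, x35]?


Koszul resolution: beta_i(k)=C(n,i), n=35
sum_even C(35,i) = 2^(n-1) = 2^34 = 17179869184


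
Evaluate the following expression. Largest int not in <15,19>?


gcd(15,19)=1 => F=ab-a-b=15*19-15-19=285-34=251


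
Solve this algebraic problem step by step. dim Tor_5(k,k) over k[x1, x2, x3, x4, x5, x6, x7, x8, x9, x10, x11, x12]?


Koszul: C(n,i)=C(12,5)=792


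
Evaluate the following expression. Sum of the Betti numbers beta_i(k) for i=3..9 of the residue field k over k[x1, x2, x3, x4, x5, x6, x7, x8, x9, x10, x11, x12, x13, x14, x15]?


Koszul resolution: beta_i(k)=C(n,i), n=15
C(15,3)=455, C(15,4)=1365, C(15,5)=3003, C(15,6)=5005, C(15,7)=6435, C(15,8)=6435, C(15,9)=5005
Sum=27703


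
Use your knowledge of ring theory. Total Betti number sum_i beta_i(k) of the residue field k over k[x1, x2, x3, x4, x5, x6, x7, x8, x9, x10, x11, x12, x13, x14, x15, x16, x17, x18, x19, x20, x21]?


Koszul resolution: beta_i(k)=C(n,i), n=21
sum_i C(21,i) = 2^21 = 2097152


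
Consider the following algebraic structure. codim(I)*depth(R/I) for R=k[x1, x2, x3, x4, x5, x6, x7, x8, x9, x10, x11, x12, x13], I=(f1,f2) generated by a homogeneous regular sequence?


codim=2, depth=dim(R/I)=13-2=11
Product=2*11=22


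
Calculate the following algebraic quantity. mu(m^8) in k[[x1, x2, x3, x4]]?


C(n+d-1,d)=C(11,8)=165


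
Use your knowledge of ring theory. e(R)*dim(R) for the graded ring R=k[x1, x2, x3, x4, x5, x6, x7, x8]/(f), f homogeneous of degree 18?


e(R)=deg(f)=18, dim(R)=8-1=7
e*dim=18*7=126


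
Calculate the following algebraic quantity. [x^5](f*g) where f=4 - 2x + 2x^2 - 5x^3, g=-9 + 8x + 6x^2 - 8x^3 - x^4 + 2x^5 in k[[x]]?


[x^5] = sum a_i*b_j, i+j=5
  4*2=8
  -2*-1=2
  2*-8=-16
  -5*6=-30
Sum=-36


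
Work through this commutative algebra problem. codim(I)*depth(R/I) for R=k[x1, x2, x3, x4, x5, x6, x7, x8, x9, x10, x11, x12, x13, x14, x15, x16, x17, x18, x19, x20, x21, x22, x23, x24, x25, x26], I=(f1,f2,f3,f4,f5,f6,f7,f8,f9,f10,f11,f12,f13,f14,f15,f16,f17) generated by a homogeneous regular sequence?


codim=17, depth=dim(R/I)=26-17=9
Product=17*9=153


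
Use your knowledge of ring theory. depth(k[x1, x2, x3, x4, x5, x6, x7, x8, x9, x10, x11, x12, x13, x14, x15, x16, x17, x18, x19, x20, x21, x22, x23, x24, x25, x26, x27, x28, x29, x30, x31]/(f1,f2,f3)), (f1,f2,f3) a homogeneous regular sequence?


depth(R)=31
depth(R/I)=31-3=28


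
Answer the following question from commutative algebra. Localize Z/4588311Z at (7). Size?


7-primary part: 4588311=7^6*39
Size=7^6=117649


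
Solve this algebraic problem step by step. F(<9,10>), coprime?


gcd(9,10)=1 => F=ab-a-b=9*10-9-10=90-19=71


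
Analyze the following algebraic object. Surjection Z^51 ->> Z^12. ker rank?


rank(ker) = 51-12 = 39


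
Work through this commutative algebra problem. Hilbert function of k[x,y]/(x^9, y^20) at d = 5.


k[x,y], I = (x^9, y^20), d = 5
Need i < 9 and d-i < 20.
Range: 0 <= i <= 5.
H(5) = 6


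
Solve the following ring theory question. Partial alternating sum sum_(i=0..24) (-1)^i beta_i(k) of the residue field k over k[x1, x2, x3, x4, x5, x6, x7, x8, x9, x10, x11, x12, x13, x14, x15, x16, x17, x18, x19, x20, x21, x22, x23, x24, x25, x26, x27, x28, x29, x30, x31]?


Koszul resolution: beta_i(k)=C(n,i), n=31
sum_(i=0..p) (-1)^i C(n,i) = (-1)^p C(n-1,p)
(-1)^24*C(30,24) = (-1)^24*593775 = 593775


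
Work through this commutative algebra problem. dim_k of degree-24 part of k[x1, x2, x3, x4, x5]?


C(d+n-1,n-1)=C(28,4)=20475


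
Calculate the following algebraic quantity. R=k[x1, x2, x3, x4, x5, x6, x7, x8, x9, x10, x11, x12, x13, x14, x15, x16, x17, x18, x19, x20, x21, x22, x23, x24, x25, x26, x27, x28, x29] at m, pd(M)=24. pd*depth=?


pd+depth=29
depth=29-24=5
pd*depth=24*5=120


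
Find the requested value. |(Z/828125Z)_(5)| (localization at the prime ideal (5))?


5-primary part: 828125=5^6*53
Size=5^6=15625


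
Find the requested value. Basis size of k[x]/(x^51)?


Basis: 1,x,...,x^50
dim=51


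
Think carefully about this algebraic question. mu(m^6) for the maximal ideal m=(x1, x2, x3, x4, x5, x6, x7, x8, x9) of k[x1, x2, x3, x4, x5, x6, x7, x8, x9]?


Graded Nakayama: mu(m^d) = dim_k (m^d/m^(d+1)) = #degree-6 monomials in 9 vars
C(n+d-1,d)=C(14,6)=3003


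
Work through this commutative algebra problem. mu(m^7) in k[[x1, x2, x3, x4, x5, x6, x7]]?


C(n+d-1,d)=C(13,7)=1716


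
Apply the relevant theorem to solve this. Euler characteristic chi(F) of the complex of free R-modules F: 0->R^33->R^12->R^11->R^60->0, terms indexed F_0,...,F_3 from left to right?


chi = sum (-1)^i * rank:
(-1)^0*33=33
(-1)^1*12=-12
(-1)^2*11=11
(-1)^3*60=-60
chi=-28


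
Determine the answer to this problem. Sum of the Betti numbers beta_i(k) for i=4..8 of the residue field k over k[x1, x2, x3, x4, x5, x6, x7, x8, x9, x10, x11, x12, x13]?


Koszul resolution: beta_i(k)=C(n,i), n=13
C(13,4)=715, C(13,5)=1287, C(13,6)=1716, C(13,7)=1716, C(13,8)=1287
Sum=6721


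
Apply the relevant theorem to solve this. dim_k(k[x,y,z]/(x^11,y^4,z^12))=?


Basis: x^iy^jz^k, i<11,j<4,k<12
11*4*12=528


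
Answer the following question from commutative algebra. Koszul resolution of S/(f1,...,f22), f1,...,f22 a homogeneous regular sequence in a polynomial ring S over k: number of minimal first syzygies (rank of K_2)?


Regular sequence => Koszul complex is the minimal free resolution.
Syz_1 minimally generated by Koszul relations f_i*e_j - f_j*e_i (i<j): mu(Syz_1) = beta_2 = C(m,2) = m(m-1)/2
m=22
22*21/2 = 231


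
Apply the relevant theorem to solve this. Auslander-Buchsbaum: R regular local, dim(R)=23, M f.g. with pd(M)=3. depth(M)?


pd+depth=depth(R)=23
depth=23-3=20


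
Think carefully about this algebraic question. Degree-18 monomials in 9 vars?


C(d+n-1,n-1)=C(26,8)=1562275


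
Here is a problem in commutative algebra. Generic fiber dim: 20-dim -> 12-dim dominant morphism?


dim(fiber)=dim(X)-dim(Y)=20-12=8


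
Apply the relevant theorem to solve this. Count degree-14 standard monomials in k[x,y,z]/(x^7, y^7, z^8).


Need i<7, j<7, k<8 with i+j+k=14.
For each i, j ranges over max(0,14-i-7)..min(6,14-i):
  i=0: j in [7,6] -> 0
  i=1: j in [6,6] -> 1
  i=2: j in [5,6] -> 2
  i=3: j in [4,6] -> 3
  i=4: j in [3,6] -> 4
  i=5: j in [2,6] -> 5
  i=6: j in [1,6] -> 6
H(14) = 0+1+2+3+4+5+6 = 21


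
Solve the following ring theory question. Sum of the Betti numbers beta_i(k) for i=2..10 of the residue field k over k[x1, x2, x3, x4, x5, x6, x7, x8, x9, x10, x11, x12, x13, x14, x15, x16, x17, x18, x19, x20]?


Koszul resolution: beta_i(k)=C(n,i), n=20
C(20,2)=190, C(20,3)=1140, C(20,4)=4845, C(20,5)=15504, C(20,6)=38760, C(20,7)=77520, C(20,8)=125970, C(20,9)=167960, C(20,10)=184756
Sum=616645


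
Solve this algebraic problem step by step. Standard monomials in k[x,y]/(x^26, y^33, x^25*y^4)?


k[x,y]/I, I = (x^26, y^33, x^25*y^4)
Rect: 26x33=858. Corner: (26-25)x(33-4)=29.
dim = 858-29 = 829


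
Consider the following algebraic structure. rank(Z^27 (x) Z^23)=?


rank(M(x)N) = rank(M)*rank(N)
27*23 = 621


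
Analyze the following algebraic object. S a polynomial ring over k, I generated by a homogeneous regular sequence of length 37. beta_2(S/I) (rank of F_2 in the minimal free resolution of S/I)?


Regular sequence => Koszul complex is the minimal free resolution.
Syz_1 minimally generated by Koszul relations f_i*e_j - f_j*e_i (i<j): mu(Syz_1) = beta_2 = C(m,2) = m(m-1)/2
m=37
37*36/2 = 666


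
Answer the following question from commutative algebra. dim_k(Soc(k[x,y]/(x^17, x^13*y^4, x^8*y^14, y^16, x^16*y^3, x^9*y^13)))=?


Socle = ann(m) = span of standard monomials u with x*u, y*u in I (staircase corners).
Minimal generators: x^17, x^16*y^3, x^13*y^4, x^9*y^13, x^8*y^14, y^16
Corners: x^7y^15, x^8y^13, x^12y^12, x^15y^3, x^16y^2
Socle dim=5


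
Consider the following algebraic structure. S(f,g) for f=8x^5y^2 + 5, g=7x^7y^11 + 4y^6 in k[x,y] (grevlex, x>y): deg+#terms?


LT(f)=8x^5y^2, LT(g)=7x^7y^11
lcm(LM)=x^7y^11
S(f,g) (scaled by 56 to clear denominators) = 7x^2y^9*f - 8*g = 35x^2y^9 - 32y^6
2 terms, deg 11.
11+2=13


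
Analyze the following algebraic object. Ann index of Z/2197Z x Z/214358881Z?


Exponent = lcm of the cyclic orders; pairwise coprime => product.
13^3*11^8=2197*214358881=470946461557


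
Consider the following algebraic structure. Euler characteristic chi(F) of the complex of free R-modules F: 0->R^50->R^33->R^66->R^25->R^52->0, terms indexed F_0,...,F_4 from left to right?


chi = sum (-1)^i * rank:
(-1)^0*50=50
(-1)^1*33=-33
(-1)^2*66=66
(-1)^3*25=-25
(-1)^4*52=52
chi=110


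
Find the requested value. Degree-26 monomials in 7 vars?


C(d+n-1,n-1)=C(32,6)=906192


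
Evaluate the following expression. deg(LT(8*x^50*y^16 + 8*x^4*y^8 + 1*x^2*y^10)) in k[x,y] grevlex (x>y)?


LT: 8*x^50*y^16
deg_x=50, deg_y=16
Total=50+16=66


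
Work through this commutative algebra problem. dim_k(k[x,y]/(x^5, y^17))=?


Basis: x^i*y^j, i<5, j<17
5*17=85


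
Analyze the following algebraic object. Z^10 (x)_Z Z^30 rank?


rank(M(x)N) = rank(M)*rank(N)
10*30 = 300


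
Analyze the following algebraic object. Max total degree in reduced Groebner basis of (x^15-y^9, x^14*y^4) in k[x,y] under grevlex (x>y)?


LT(f1)=x^15, LT(f2)=x^14y^4, lcm=x^15y^4
S(f1,f2) = y^4*f1 - x^1*f2 = -y^13
Reduced GB = {f1, f2, y^13}; degrees 15, 18, 13
Max = 18


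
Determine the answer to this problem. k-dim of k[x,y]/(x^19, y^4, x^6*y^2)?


k[x,y]/I, I = (x^19, y^4, x^6*y^2)
Rect: 19x4=76. Corner: (19-6)x(4-2)=26.
dim = 76-26 = 50


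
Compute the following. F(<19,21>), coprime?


gcd(19,21)=1 => F=ab-a-b=19*21-19-21=399-40=359


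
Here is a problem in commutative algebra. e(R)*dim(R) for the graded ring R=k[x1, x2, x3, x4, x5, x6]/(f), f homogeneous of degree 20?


e(R)=deg(f)=20, dim(R)=6-1=5
e*dim=20*5=100


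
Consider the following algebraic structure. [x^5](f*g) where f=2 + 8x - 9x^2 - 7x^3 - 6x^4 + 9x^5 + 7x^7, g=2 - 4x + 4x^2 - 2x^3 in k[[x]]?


[x^5] = sum a_i*b_j, i+j=5
  -9*-2=18
  -7*4=-28
  -6*-4=24
  9*2=18
Sum=32


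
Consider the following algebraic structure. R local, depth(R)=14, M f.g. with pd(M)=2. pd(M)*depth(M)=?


pd+depth=14
depth=14-2=12
pd*depth=2*12=24


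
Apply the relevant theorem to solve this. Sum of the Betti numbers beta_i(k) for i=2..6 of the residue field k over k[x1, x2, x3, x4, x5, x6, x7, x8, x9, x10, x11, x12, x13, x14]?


Koszul resolution: beta_i(k)=C(n,i), n=14
C(14,2)=91, C(14,3)=364, C(14,4)=1001, C(14,5)=2002, C(14,6)=3003
Sum=6461


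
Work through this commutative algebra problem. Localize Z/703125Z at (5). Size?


5-primary part: 703125=5^7*9
Size=5^7=78125


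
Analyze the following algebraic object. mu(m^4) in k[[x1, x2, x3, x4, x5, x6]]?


C(n+d-1,d)=C(9,4)=126


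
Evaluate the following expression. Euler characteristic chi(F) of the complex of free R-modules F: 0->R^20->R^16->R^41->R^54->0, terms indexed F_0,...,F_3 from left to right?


chi = sum (-1)^i * rank:
(-1)^0*20=20
(-1)^1*16=-16
(-1)^2*41=41
(-1)^3*54=-54
chi=-9


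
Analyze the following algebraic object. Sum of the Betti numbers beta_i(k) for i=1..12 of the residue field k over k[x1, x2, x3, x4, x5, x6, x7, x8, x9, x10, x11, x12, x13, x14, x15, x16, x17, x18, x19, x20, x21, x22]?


Koszul resolution: beta_i(k)=C(n,i), n=22
C(22,1)=22, C(22,2)=231, C(22,3)=1540, C(22,4)=7315, C(22,5)=26334, C(22,6)=74613, C(22,7)=170544, C(22,8)=319770, C(22,9)=497420, C(22,10)=646646, C(22,11)=705432, C(22,12)=646646
Sum=3096513


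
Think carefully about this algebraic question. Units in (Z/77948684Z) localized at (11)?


Local ring = Z/19487171Z.
phi(19487171) = 11^6*(11-1) = 17715610


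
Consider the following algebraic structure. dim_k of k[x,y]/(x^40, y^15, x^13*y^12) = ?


k[x,y]/I, I = (x^40, y^15, x^13*y^12)
Rect: 40x15=600. Corner: (40-13)x(15-12)=81.
dim = 600-81 = 519


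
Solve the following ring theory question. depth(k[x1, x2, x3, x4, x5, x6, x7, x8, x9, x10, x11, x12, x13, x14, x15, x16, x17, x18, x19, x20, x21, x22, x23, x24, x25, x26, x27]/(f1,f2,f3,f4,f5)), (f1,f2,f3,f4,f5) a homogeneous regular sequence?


depth(R)=27
depth(R/I)=27-5=22


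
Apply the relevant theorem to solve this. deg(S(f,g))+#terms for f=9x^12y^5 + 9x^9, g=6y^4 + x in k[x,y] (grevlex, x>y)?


LT(f)=9x^12y^5, LT(g)=6y^4
lcm(LM)=x^12y^5
S(f,g) (scaled by 54 to clear denominators) = 6*f - 9x^12y*g = -9x^13y + 54x^9
2 terms, deg 14.
14+2=16


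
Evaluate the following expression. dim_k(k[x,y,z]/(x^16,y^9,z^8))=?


Basis: x^iy^jz^k, i<16,j<9,k<8
16*9*8=1152


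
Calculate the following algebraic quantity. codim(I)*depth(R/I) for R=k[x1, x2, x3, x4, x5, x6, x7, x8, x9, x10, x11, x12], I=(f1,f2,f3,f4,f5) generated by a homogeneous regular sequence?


codim=5, depth=dim(R/I)=12-5=7
Product=5*7=35


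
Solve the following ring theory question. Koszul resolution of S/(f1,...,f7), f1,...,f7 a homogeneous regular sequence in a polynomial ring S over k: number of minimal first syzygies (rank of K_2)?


Regular sequence => Koszul complex is the minimal free resolution.
Syz_1 minimally generated by Koszul relations f_i*e_j - f_j*e_i (i<j): mu(Syz_1) = beta_2 = C(m,2) = m(m-1)/2
m=7
7*6/2 = 21


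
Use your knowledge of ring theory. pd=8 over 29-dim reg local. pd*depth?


pd+depth=29
depth=29-8=21
pd*depth=8*21=168


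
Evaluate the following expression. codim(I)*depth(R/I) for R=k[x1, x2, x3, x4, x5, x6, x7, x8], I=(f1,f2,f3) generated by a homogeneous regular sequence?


codim=3, depth=dim(R/I)=8-3=5
Product=3*5=15


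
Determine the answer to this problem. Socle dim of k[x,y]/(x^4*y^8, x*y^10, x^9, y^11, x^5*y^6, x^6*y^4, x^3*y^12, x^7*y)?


Socle = ann(m) = span of standard monomials u with x*u, y*u in I (staircase corners).
Redundant generators: x^3*y^12
Minimal generators: x^9, x^7*y, x^6*y^4, x^5*y^6, x^4*y^8, x*y^10, y^11
Corners: y^10, x^3y^9, x^4y^7, x^5y^5, x^6y^3, x^8
Socle dim=6


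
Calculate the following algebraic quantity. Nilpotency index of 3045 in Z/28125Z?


3045^k mod 28125:
k=1: 3045
k=2: 18900
k=3: 6750
k=4: 22500
k=5: 0
First zero at k = 5


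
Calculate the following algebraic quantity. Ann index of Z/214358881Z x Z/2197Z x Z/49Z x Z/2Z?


Exponent = lcm of the cyclic orders; pairwise coprime => product.
11^8*13^3*7^2*2^1=214358881*2197*49*2=46152753232586


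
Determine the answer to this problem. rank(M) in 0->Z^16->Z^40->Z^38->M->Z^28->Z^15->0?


Alt sum=0:
(-1)^0*16 + (-1)^1*40 + (-1)^2*38 + (-1)^3*? + (-1)^4*28 + (-1)^5*15=0
rank(M)=27


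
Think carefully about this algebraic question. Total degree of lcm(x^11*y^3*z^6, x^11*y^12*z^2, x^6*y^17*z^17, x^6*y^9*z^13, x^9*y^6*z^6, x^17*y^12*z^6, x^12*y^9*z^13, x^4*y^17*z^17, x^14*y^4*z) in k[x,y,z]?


lcm = componentwise max:
x: max(11,11,6,6,9,17,12,4,14)=17
y: max(3,12,17,9,6,12,9,17,4)=17
z: max(6,2,17,13,6,6,13,17,1)=17
Total=17+17+17=51


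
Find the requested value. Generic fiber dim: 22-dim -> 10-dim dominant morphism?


dim(fiber)=dim(X)-dim(Y)=22-10=12


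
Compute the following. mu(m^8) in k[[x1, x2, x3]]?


C(n+d-1,d)=C(10,8)=45


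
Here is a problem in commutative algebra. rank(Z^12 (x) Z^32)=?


rank(M(x)N) = rank(M)*rank(N)
12*32 = 384


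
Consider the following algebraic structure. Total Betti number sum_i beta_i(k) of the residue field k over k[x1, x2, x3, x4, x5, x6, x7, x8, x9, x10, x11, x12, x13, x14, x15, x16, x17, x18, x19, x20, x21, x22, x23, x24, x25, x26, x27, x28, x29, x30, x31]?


Koszul resolution: beta_i(k)=C(n,i), n=31
sum_i C(31,i) = 2^31 = 2147483648


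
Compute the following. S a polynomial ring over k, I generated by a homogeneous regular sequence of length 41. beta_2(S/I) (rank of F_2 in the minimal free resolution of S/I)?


Regular sequence => Koszul complex is the minimal free resolution.
Syz_1 minimally generated by Koszul relations f_i*e_j - f_j*e_i (i<j): mu(Syz_1) = beta_2 = C(m,2) = m(m-1)/2
m=41
41*40/2 = 820


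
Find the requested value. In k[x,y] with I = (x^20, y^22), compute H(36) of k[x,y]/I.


k[x,y], I = (x^20, y^22), d = 36
Need i < 20 and d-i < 22.
Range: 15 <= i <= 19.
H(36) = 5


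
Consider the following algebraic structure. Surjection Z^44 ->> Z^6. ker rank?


rank(ker) = 44-6 = 38


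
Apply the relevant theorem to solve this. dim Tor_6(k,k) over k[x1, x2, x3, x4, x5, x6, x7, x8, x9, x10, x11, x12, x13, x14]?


Koszul: C(n,i)=C(14,6)=3003


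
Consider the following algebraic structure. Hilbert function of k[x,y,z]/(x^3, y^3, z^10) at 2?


Need i<3, j<3, k<10 with i+j+k=2.
For each i, j ranges over max(0,2-i-9)..min(2,2-i):
  i=0: j in [0,2] -> 3
  i=1: j in [0,1] -> 2
  i=2: j in [0,0] -> 1
H(2) = 3+2+1 = 6


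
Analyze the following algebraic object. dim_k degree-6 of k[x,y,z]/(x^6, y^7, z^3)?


Need i<6, j<7, k<3 with i+j+k=6.
For each i, j ranges over max(0,6-i-2)..min(6,6-i):
  i=0: j in [4,6] -> 3
  i=1: j in [3,5] -> 3
  i=2: j in [2,4] -> 3
  i=3: j in [1,3] -> 3
  i=4: j in [0,2] -> 3
  i=5: j in [0,1] -> 2
H(6) = 3+3+3+3+3+2 = 17


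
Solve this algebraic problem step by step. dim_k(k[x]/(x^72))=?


Basis: 1,x,...,x^71
dim=72


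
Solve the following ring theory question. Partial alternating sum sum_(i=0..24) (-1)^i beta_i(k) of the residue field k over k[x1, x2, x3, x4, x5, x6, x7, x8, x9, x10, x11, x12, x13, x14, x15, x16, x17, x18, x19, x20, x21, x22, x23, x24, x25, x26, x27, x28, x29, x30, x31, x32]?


Koszul resolution: beta_i(k)=C(n,i), n=32
sum_(i=0..p) (-1)^i C(n,i) = (-1)^p C(n-1,p)
(-1)^24*C(31,24) = (-1)^24*2629575 = 2629575


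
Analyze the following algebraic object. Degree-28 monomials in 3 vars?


C(d+n-1,n-1)=C(30,2)=435


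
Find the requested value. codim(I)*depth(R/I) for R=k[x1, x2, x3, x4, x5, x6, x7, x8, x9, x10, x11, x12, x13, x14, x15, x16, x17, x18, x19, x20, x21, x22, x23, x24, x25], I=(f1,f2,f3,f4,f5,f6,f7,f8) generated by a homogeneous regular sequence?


codim=8, depth=dim(R/I)=25-8=17
Product=8*17=136


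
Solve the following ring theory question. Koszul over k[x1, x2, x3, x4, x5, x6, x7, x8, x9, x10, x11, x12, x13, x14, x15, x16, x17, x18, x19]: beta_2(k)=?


C(n,i)=C(19,2)=171


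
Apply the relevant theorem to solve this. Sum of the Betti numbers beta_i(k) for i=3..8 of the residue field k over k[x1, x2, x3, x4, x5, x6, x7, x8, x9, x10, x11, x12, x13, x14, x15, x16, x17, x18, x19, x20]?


Koszul resolution: beta_i(k)=C(n,i), n=20
C(20,3)=1140, C(20,4)=4845, C(20,5)=15504, C(20,6)=38760, C(20,7)=77520, C(20,8)=125970
Sum=263739


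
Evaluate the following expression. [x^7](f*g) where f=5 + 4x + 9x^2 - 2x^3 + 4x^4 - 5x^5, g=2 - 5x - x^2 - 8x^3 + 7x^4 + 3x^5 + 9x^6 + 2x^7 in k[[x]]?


[x^7] = sum a_i*b_j, i+j=7
  5*2=10
  4*9=36
  9*3=27
  -2*7=-14
  4*-8=-32
  -5*-1=5
Sum=32


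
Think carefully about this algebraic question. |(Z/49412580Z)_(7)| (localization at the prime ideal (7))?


7-primary part: 49412580=7^7*60
Size=7^7=823543


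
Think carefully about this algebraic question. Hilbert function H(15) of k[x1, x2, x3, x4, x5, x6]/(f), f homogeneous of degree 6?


C(20,5)-C(14,5)=15504-2002=13502


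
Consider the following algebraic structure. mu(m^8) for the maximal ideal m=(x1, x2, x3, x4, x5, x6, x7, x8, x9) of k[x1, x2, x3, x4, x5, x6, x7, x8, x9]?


Graded Nakayama: mu(m^d) = dim_k (m^d/m^(d+1)) = #degree-8 monomials in 9 vars
C(n+d-1,d)=C(16,8)=12870


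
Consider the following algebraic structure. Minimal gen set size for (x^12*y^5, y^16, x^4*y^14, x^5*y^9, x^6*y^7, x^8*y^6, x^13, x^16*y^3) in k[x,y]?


Remove redundant (divisible by others).
x^16*y^3 redundant.
Min: x^13, x^12*y^5, x^8*y^6, x^6*y^7, x^5*y^9, x^4*y^14, y^16
Count=7


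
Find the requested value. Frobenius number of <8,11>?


gcd(8,11)=1 => F=ab-a-b=8*11-8-11=88-19=69


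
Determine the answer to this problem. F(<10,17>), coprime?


gcd(10,17)=1 => F=ab-a-b=10*17-10-17=170-27=143


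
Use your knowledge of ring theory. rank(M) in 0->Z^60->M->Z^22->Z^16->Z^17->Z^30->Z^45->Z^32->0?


Alt sum=0:
(-1)^0*60 + (-1)^1*? + (-1)^2*22 + (-1)^3*16 + (-1)^4*17 + (-1)^5*30 + (-1)^6*45 + (-1)^7*32=0
rank(M)=66


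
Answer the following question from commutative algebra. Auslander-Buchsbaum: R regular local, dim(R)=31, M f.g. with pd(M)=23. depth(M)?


pd+depth=depth(R)=31
depth=31-23=8


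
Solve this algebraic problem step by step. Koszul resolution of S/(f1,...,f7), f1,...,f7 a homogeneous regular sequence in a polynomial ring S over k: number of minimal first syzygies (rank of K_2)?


Regular sequence => Koszul complex is the minimal free resolution.
Syz_1 minimally generated by Koszul relations f_i*e_j - f_j*e_i (i<j): mu(Syz_1) = beta_2 = C(m,2) = m(m-1)/2
m=7
7*6/2 = 21


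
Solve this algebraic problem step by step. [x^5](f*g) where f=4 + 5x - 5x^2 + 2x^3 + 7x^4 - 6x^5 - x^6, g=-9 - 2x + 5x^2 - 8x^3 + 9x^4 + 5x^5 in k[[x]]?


[x^5] = sum a_i*b_j, i+j=5
  4*5=20
  5*9=45
  -5*-8=40
  2*5=10
  7*-2=-14
  -6*-9=54
Sum=155


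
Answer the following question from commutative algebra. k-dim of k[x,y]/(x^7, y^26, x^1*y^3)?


k[x,y]/I, I = (x^7, y^26, x^1*y^3)
Rect: 7x26=182. Corner: (7-1)x(26-3)=138.
dim = 182-138 = 44


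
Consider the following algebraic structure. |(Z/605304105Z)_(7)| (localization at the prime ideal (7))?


7-primary part: 605304105=7^9*15
Size=7^9=40353607


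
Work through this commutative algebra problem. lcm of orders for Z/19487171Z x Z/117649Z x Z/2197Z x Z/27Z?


Exponent = lcm of the cyclic orders; pairwise coprime => product.
11^7*7^6*13^3*3^3=19487171*117649*2197*27=135997478809493301


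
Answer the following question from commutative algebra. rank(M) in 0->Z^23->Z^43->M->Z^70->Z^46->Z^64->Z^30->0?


Alt sum=0:
(-1)^0*23 + (-1)^1*43 + (-1)^2*? + (-1)^3*70 + (-1)^4*46 + (-1)^5*64 + (-1)^6*30=0
rank(M)=78


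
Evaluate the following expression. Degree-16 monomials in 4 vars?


C(d+n-1,n-1)=C(19,3)=969


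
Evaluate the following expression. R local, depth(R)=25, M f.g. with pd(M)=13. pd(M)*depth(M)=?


pd+depth=25
depth=25-13=12
pd*depth=13*12=156


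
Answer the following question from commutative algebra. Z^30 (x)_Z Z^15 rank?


rank(M(x)N) = rank(M)*rank(N)
30*15 = 450


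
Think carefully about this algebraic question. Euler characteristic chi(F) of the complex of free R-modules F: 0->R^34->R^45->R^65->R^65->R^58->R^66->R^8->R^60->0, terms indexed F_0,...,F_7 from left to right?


chi = sum (-1)^i * rank:
(-1)^0*34=34
(-1)^1*45=-45
(-1)^2*65=65
(-1)^3*65=-65
(-1)^4*58=58
(-1)^5*66=-66
(-1)^6*8=8
(-1)^7*60=-60
chi=-71


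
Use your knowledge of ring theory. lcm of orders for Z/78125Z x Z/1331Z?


Exponent = lcm of the cyclic orders; pairwise coprime => product.
5^7*11^3=78125*1331=103984375


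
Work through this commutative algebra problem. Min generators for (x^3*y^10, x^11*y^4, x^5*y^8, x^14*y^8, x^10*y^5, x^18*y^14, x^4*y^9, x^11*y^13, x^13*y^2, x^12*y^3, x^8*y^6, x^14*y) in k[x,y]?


Remove redundant (divisible by others).
x^18*y^14 redundant.
x^11*y^13 redundant.
x^14*y^8 redundant.
Min: x^14*y, x^13*y^2, x^12*y^3, x^11*y^4, x^10*y^5, x^8*y^6, x^5*y^8, x^4*y^9, x^3*y^10
Count=9


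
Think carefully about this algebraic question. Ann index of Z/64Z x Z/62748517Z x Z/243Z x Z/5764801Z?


Exponent = lcm of the cyclic orders; pairwise coprime => product.
2^6*13^7*3^5*7^8=64*62748517*243*5764801=5625667161131419584


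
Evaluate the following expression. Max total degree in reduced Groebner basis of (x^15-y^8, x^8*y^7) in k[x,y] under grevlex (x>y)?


LT(f1)=x^15, LT(f2)=x^8y^7, lcm=x^15y^7
S(f1,f2) = y^7*f1 - x^7*f2 = -y^15
Reduced GB = {f1, f2, y^15}; degrees 15, 15, 15
Max = 15


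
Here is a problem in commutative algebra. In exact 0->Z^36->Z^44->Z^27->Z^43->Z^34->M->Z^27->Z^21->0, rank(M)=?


Alt sum=0:
(-1)^0*36 + (-1)^1*44 + (-1)^2*27 + (-1)^3*43 + (-1)^4*34 + (-1)^5*? + (-1)^6*27 + (-1)^7*21=0
rank(M)=16


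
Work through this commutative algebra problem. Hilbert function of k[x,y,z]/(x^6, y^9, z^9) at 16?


Need i<6, j<9, k<9 with i+j+k=16.
For each i, j ranges over max(0,16-i-8)..min(8,16-i):
  i=0: j in [8,8] -> 1
  i=1: j in [7,8] -> 2
  i=2: j in [6,8] -> 3
  i=3: j in [5,8] -> 4
  i=4: j in [4,8] -> 5
  i=5: j in [3,8] -> 6
H(16) = 1+2+3+4+5+6 = 21


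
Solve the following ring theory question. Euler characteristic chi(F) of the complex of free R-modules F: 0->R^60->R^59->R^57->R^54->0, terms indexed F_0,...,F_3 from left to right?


chi = sum (-1)^i * rank:
(-1)^0*60=60
(-1)^1*59=-59
(-1)^2*57=57
(-1)^3*54=-54
chi=4


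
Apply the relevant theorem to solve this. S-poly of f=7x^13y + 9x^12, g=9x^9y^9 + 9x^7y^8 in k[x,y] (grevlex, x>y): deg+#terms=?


LT(f)=7x^13y, LT(g)=9x^9y^9
lcm(LM)=x^13y^9
S(f,g) (scaled by 63 to clear denominators) = 9y^8*f - 7x^4*g = 81x^12y^8 - 63x^11y^8
2 terms, deg 20.
20+2=22


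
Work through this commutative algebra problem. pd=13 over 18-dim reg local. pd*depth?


pd+depth=18
depth=18-13=5
pd*depth=13*5=65


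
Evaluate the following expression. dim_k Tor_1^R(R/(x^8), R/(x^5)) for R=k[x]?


Tor_1(R/I,R/J)=(I cap J)/IJ=(x^8)/(x^13)
dim=13-8=min(8,5)=5


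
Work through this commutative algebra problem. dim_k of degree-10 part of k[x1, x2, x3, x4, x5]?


C(d+n-1,n-1)=C(14,4)=1001


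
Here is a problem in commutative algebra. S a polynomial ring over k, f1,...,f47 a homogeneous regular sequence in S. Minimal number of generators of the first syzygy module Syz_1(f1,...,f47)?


Regular sequence => Koszul complex is the minimal free resolution.
Syz_1 minimally generated by Koszul relations f_i*e_j - f_j*e_i (i<j): mu(Syz_1) = beta_2 = C(m,2) = m(m-1)/2
m=47
47*46/2 = 1081


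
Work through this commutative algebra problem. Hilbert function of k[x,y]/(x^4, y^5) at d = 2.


k[x,y], I = (x^4, y^5), d = 2
Need i < 4 and d-i < 5.
Range: 0 <= i <= 2.
H(2) = 3


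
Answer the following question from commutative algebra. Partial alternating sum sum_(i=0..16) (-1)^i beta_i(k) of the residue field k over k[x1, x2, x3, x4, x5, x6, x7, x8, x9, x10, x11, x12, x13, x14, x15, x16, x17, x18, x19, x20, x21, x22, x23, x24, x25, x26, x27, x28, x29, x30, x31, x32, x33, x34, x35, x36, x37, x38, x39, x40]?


Koszul resolution: beta_i(k)=C(n,i), n=40
sum_(i=0..p) (-1)^i C(n,i) = (-1)^p C(n-1,p)
(-1)^16*C(39,16) = (-1)^16*37711260990 = 37711260990


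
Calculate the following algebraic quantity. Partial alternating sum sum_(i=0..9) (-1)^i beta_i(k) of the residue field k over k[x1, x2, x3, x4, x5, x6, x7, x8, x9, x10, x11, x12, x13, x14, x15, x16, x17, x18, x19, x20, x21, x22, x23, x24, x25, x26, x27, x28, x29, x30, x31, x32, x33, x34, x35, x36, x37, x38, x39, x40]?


Koszul resolution: beta_i(k)=C(n,i), n=40
sum_(i=0..p) (-1)^i C(n,i) = (-1)^p C(n-1,p)
(-1)^9*C(39,9) = (-1)^9*211915132 = -211915132


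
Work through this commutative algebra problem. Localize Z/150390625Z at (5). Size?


5-primary part: 150390625=5^9*77
Size=5^9=1953125


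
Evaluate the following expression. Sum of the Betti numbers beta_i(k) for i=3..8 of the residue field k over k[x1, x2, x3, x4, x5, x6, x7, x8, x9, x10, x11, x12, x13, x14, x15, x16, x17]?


Koszul resolution: beta_i(k)=C(n,i), n=17
C(17,3)=680, C(17,4)=2380, C(17,5)=6188, C(17,6)=12376, C(17,7)=19448, C(17,8)=24310
Sum=65382


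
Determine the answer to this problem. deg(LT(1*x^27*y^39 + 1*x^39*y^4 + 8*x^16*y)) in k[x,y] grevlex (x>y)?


LT: 1*x^27*y^39
deg_x=27, deg_y=39
Total=27+39=66


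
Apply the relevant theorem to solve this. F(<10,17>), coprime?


gcd(10,17)=1 => F=ab-a-b=10*17-10-17=170-27=143


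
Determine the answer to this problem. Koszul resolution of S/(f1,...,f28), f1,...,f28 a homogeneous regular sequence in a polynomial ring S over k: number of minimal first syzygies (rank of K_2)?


Regular sequence => Koszul complex is the minimal free resolution.
Syz_1 minimally generated by Koszul relations f_i*e_j - f_j*e_i (i<j): mu(Syz_1) = beta_2 = C(m,2) = m(m-1)/2
m=28
28*27/2 = 378


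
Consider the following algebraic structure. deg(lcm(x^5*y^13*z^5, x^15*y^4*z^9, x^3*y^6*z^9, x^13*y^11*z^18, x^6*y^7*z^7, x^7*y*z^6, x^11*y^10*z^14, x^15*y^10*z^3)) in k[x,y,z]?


lcm = componentwise max:
x: max(5,15,3,13,6,7,11,15)=15
y: max(13,4,6,11,7,1,10,10)=13
z: max(5,9,9,18,7,6,14,3)=18
Total=15+13+18=46


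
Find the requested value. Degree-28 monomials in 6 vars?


C(d+n-1,n-1)=C(33,5)=237336


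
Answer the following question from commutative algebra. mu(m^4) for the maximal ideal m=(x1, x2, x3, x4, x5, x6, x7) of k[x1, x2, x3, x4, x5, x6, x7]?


Graded Nakayama: mu(m^d) = dim_k (m^d/m^(d+1)) = #degree-4 monomials in 7 vars
C(n+d-1,d)=C(10,4)=210


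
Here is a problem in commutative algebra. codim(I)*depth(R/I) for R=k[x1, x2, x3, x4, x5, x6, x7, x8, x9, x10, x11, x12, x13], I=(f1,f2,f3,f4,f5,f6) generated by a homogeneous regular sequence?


codim=6, depth=dim(R/I)=13-6=7
Product=6*7=42


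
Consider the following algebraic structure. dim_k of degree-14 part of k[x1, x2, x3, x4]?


C(d+n-1,n-1)=C(17,3)=680


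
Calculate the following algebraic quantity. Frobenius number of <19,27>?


gcd(19,27)=1 => F=ab-a-b=19*27-19-27=513-46=467


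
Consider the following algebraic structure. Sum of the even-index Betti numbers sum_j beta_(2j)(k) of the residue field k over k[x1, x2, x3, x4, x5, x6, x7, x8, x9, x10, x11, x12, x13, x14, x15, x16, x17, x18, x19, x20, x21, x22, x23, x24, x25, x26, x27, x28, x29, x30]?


Koszul resolution: beta_i(k)=C(n,i), n=30
sum_even C(30,i) = 2^(n-1) = 2^29 = 536870912


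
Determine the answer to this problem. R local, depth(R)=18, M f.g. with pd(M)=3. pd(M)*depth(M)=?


pd+depth=18
depth=18-3=15
pd*depth=3*15=45


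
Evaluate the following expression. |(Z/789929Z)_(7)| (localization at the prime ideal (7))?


7-primary part: 789929=7^5*47
Size=7^5=16807


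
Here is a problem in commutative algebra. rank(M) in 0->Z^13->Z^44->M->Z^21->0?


Alt sum=0:
(-1)^0*13 + (-1)^1*44 + (-1)^2*? + (-1)^3*21=0
rank(M)=52


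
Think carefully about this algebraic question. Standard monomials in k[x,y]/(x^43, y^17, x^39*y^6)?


k[x,y]/I, I = (x^43, y^17, x^39*y^6)
Rect: 43x17=731. Corner: (43-39)x(17-6)=44.
dim = 731-44 = 687


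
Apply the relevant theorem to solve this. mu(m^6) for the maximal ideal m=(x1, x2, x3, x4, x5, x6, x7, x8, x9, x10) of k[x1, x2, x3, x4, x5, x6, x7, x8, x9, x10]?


Graded Nakayama: mu(m^d) = dim_k (m^d/m^(d+1)) = #degree-6 monomials in 10 vars
C(n+d-1,d)=C(15,6)=5005


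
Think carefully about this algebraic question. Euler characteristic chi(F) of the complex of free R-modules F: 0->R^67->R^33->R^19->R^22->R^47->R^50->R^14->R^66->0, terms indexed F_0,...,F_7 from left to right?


chi = sum (-1)^i * rank:
(-1)^0*67=67
(-1)^1*33=-33
(-1)^2*19=19
(-1)^3*22=-22
(-1)^4*47=47
(-1)^5*50=-50
(-1)^6*14=14
(-1)^7*66=-66
chi=-24


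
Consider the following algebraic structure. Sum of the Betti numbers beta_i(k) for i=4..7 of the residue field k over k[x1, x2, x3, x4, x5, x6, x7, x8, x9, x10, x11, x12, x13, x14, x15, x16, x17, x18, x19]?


Koszul resolution: beta_i(k)=C(n,i), n=19
C(19,4)=3876, C(19,5)=11628, C(19,6)=27132, C(19,7)=50388
Sum=93024


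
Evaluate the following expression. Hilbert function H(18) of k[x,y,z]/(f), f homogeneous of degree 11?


C(20,2)-C(9,2)=190-36=154


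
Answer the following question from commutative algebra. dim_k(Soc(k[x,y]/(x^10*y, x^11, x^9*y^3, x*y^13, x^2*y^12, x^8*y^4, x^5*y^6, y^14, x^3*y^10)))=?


Socle = ann(m) = span of standard monomials u with x*u, y*u in I (staircase corners).
Minimal generators: x^11, x^10*y, x^9*y^3, x^8*y^4, x^5*y^6, x^3*y^10, x^2*y^12, x*y^13, y^14
Corners: y^13, xy^12, x^2y^11, x^4y^9, x^7y^5, x^8y^3, x^9y^2, x^10
Socle dim=8


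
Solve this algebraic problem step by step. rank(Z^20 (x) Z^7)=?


rank(M(x)N) = rank(M)*rank(N)
20*7 = 140


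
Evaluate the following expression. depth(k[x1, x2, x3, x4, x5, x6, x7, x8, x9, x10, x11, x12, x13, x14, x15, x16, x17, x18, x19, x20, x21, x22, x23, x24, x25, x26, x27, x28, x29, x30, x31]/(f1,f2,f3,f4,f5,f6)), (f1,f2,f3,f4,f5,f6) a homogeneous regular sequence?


depth(R)=31
depth(R/I)=31-6=25


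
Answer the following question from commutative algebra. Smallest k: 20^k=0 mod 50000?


20^k mod 50000:
k=1: 20
k=2: 400
k=3: 8000
k=4: 10000
k=5: 0
First zero at k = 5


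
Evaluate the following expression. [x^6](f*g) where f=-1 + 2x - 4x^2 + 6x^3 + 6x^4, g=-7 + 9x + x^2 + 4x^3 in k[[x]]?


[x^6] = sum a_i*b_j, i+j=6
  6*4=24
  6*1=6
Sum=30


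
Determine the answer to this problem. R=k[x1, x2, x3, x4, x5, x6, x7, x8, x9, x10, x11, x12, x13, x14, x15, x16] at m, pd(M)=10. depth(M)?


pd+depth=depth(R)=16
depth=16-10=6


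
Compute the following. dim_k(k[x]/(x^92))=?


Basis: 1,x,...,x^91
dim=92


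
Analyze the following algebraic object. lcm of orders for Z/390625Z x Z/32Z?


Exponent = lcm of the cyclic orders; pairwise coprime => product.
5^8*2^5=390625*32=12500000


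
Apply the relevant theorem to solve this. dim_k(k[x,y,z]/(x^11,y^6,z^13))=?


Basis: x^iy^jz^k, i<11,j<6,k<13
11*6*13=858


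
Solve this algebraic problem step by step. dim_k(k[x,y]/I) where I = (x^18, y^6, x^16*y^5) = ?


k[x,y]/I, I = (x^18, y^6, x^16*y^5)
Rect: 18x6=108. Corner: (18-16)x(6-5)=2.
dim = 108-2 = 106


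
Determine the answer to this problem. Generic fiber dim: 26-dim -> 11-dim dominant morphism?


dim(fiber)=dim(X)-dim(Y)=26-11=15


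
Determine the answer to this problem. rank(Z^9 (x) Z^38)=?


rank(M(x)N) = rank(M)*rank(N)
9*38 = 342


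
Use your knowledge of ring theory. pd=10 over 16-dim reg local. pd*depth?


pd+depth=16
depth=16-10=6
pd*depth=10*6=60


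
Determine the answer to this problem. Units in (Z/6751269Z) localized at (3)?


Local ring = Z/19683Z.
phi(19683) = 3^8*(3-1) = 13122


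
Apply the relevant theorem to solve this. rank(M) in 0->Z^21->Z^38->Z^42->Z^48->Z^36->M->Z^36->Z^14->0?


Alt sum=0:
(-1)^0*21 + (-1)^1*38 + (-1)^2*42 + (-1)^3*48 + (-1)^4*36 + (-1)^5*? + (-1)^6*36 + (-1)^7*14=0
rank(M)=35


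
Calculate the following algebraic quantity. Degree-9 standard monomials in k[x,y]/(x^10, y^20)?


k[x,y], I = (x^10, y^20), d = 9
Need i < 10 and d-i < 20.
Range: 0 <= i <= 9.
H(9) = 10


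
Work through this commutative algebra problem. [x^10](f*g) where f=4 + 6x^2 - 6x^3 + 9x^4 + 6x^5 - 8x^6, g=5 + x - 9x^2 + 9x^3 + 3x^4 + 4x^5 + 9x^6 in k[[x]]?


[x^10] = sum a_i*b_j, i+j=10
  9*9=81
  6*4=24
  -8*3=-24
Sum=81


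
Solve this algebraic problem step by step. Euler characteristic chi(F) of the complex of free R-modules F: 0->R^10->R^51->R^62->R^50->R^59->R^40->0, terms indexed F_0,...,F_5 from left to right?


chi = sum (-1)^i * rank:
(-1)^0*10=10
(-1)^1*51=-51
(-1)^2*62=62
(-1)^3*50=-50
(-1)^4*59=59
(-1)^5*40=-40
chi=-10


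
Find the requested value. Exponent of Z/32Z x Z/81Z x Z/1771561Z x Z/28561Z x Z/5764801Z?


Exponent = lcm of the cyclic orders; pairwise coprime => product.
2^5*3^4*11^6*13^4*7^8=32*81*1771561*28561*5764801=756047074923466758432


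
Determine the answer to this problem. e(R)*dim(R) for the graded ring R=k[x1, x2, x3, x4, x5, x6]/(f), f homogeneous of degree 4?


e(R)=deg(f)=4, dim(R)=6-1=5
e*dim=4*5=20


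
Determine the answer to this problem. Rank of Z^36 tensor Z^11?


rank(M(x)N) = rank(M)*rank(N)
36*11 = 396


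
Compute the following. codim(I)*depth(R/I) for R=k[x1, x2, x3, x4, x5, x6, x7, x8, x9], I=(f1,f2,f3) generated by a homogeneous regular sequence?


codim=3, depth=dim(R/I)=9-3=6
Product=3*6=18


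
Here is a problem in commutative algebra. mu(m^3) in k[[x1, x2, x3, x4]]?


C(n+d-1,d)=C(6,3)=20


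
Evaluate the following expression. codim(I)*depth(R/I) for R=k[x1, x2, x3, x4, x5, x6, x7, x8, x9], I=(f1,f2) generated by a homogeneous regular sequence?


codim=2, depth=dim(R/I)=9-2=7
Product=2*7=14


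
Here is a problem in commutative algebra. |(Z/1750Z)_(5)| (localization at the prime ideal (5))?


5-primary part: 1750=5^3*14
Size=5^3=125
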